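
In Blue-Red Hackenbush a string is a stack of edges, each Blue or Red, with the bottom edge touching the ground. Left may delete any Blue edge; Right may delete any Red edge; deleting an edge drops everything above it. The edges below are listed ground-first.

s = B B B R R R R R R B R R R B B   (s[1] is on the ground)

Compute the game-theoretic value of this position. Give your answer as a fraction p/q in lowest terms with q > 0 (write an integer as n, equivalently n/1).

step 1: add B to get B; options L={ 0 } R={  } => 1
step 2: add B to get BB; options L={ 0 1 } R={  } => 2
step 3: add B to get BBB; options L={ 0 1 2 } R={  } => 3
step 4: add R to get BBBR; options L={ 0 1 2 } R={ 3 } => 5/2
step 5: add R to get BBBRR; options L={ 0 1 2 } R={ 5/2 3 } => 9/4
step 6: add R to get BBBRRR; options L={ 0 1 2 } R={ 9/4 5/2 3 } => 17/8
step 7: add R to get BBBRRRR; options L={ 0 1 2 } R={ 17/8 9/4 5/2 3 } => 33/16
step 8: add R to get BBBRRRRR; options L={ 0 1 2 } R={ 33/16 17/8 9/4 5/2 3 } => 65/32
step 9: add R to get BBBRRRRRR; options L={ 0 1 2 } R={ 65/32 33/16 17/8 9/4 5/2 3 } => 129/64
step 10: add B to get BBBRRRRRRB; options L={ 0 1 2 129/64 } R={ 65/32 33/16 17/8 9/4 5/2 3 } => 259/128
step 11: add R to get BBBRRRRRRBR; options L={ 0 1 2 129/64 } R={ 259/128 65/32 33/16 17/8 9/4 5/2 3 } => 517/256
step 12: add R to get BBBRRRRRRBRR; options L={ 0 1 2 129/64 } R={ 517/256 259/128 65/32 33/16 17/8 9/4 5/2 3 } => 1033/512
step 13: add R to get BBBRRRRRRBRRR; options L={ 0 1 2 129/64 } R={ 1033/512 517/256 259/128 65/32 33/16 17/8 9/4 5/2 3 } => 2065/1024
step 14: add B to get BBBRRRRRRBRRRB; options L={ 0 1 2 129/64 2065/1024 } R={ 1033/512 517/256 259/128 65/32 33/16 17/8 9/4 5/2 3 } => 4131/2048
step 15: add B to get BBBRRRRRRBRRRBB; options L={ 0 1 2 129/64 2065/1024 4131/2048 } R={ 1033/512 517/256 259/128 65/32 33/16 17/8 9/4 5/2 3 } => 8263/4096

8263/4096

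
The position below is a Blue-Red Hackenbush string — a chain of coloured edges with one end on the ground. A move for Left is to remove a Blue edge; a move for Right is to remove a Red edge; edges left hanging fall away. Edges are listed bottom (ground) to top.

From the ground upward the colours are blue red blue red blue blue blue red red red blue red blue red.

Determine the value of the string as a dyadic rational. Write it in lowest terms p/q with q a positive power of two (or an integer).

Build value(s[:k]) for k = 1..14, string s = blue red blue red blue blue blue red red red blue red blue red.
value(b) = { 0 |  } → 1
value(br) = { 0 | 1 } → 1/2
value(brb) = { 0, 1/2 | 1 } → 3/4
value(brbr) = { 0, 1/2 | 3/4, 1 } → 5/8
value(brbrb) = { 0, 1/2, 5/8 | 3/4, 1 } → 11/16
value(brbrbb) = { 0, 1/2, 5/8, 11/16 | 3/4, 1 } → 23/32
value(brbrbbb) = { 0, 1/2, 5/8, 11/16, 23/32 | 3/4, 1 } → 47/64
value(brbrbbbr) = { 0, 1/2, 5/8, 11/16, 23/32 | 47/64, 3/4, 1 } → 93/128
value(brbrbbbrr) = { 0, 1/2, 5/8, 11/16, 23/32 | 93/128, 47/64, 3/4, 1 } → 185/256
value(brbrbbbrrr) = { 0, 1/2, 5/8, 11/16, 23/32 | 185/256, 93/128, 47/64, 3/4, 1 } → 369/512
value(brbrbbbrrrb) = { 0, 1/2, 5/8, 11/16, 23/32, 369/512 | 185/256, 93/128, 47/64, 3/4, 1 } → 739/1024
value(brbrbbbrrrbr) = { 0, 1/2, 5/8, 11/16, 23/32, 369/512 | 739/1024, 185/256, 93/128, 47/64, 3/4, 1 } → 1477/2048
value(brbrbbbrrrbrb) = { 0, 1/2, 5/8, 11/16, 23/32, 369/512, 1477/2048 | 739/1024, 185/256, 93/128, 47/64, 3/4, 1 } → 2955/4096
value(brbrbbbrrrbrbr) = { 0, 1/2, 5/8, 11/16, 23/32, 369/512, 1477/2048 | 2955/4096, 739/1024, 185/256, 93/128, 47/64, 3/4, 1 } → 5909/8192

5909/8192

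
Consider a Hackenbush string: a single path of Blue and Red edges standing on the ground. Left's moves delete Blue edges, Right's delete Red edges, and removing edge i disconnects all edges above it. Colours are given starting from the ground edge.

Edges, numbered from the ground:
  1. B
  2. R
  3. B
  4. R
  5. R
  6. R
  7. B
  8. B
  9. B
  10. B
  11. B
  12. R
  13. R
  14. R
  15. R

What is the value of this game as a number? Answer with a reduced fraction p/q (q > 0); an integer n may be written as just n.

Recurse on prefixes of the 15-edge string B R B R R R B B B B B R R R R:
value(B) = { 0 | none } => 1
value(BR) = { 0 | 1 } => 1/2
value(BRB) = { 0,1/2 | 1 } => 3/4
value(BRBR) = { 0,1/2 | 3/4,1 } => 5/8
value(BRBRR) = { 0,1/2 | 5/8,3/4,1 } => 9/16
value(BRBRRR) = { 0,1/2 | 9/16,5/8,3/4,1 } => 17/32
value(BRBRRRB) = { 0,1/2,17/32 | 9/16,5/8,3/4,1 } => 35/64
value(BRBRRRBB) = { 0,1/2,17/32,35/64 | 9/16,5/8,3/4,1 } => 71/128
value(BRBRRRBBB) = { 0,1/2,17/32,35/64,71/128 | 9/16,5/8,3/4,1 } => 143/256
value(BRBRRRBBBB) = { 0,1/2,17/32,35/64,71/128,143/256 | 9/16,5/8,3/4,1 } => 287/512
value(BRBRRRBBBBB) = { 0,1/2,17/32,35/64,71/128,143/256,287/512 | 9/16,5/8,3/4,1 } => 575/1024
value(BRBRRRBBBBBR) = { 0,1/2,17/32,35/64,71/128,143/256,287/512 | 575/1024,9/16,5/8,3/4,1 } => 1149/2048
value(BRBRRRBBBBBRR) = { 0,1/2,17/32,35/64,71/128,143/256,287/512 | 1149/2048,575/1024,9/16,5/8,3/4,1 } => 2297/4096
value(BRBRRRBBBBBRRR) = { 0,1/2,17/32,35/64,71/128,143/256,287/512 | 2297/4096,1149/2048,575/1024,9/16,5/8,3/4,1 } => 4593/8192
value(BRBRRRBBBBBRRRR) = { 0,1/2,17/32,35/64,71/128,143/256,287/512 | 4593/8192,2297/4096,1149/2048,575/1024,9/16,5/8,3/4,1 } => 9185/16384

9185/16384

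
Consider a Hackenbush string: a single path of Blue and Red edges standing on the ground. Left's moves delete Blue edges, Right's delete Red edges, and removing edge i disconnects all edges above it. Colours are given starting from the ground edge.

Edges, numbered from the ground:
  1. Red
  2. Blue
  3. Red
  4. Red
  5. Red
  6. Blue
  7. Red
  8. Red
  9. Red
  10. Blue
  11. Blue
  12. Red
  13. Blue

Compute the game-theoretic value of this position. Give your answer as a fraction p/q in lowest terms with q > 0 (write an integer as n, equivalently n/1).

-3813/4096

R: Left { — }, Right { 0 } => simplest -1
RB: Left { -1 }, Right { 0 } => simplest -1/2
RBR: Left { -1 }, Right { -1/2,0 } => simplest -3/4
RBRR: Left { -1 }, Right { -3/4,-1/2,0 } => simplest -7/8
RBRRR: Left { -1 }, Right { -7/8,-3/4,-1/2,0 } => simplest -15/16
RBRRRB: Left { -1,-15/16 }, Right { -7/8,-3/4,-1/2,0 } => simplest -29/32
RBRRRBR: Left { -1,-15/16 }, Right { -29/32,-7/8,-3/4,-1/2,0 } => simplest -59/64
RBRRRBRR: Left { -1,-15/16 }, Right { -59/64,-29/32,-7/8,-3/4,-1/2,0 } => simplest -119/128
RBRRRBRRR: Left { -1,-15/16 }, Right { -119/128,-59/64,-29/32,-7/8,-3/4,-1/2,0 } => simplest -239/256
RBRRRBRRRB: Left { -1,-15/16,-239/256 }, Right { -119/128,-59/64,-29/32,-7/8,-3/4,-1/2,0 } => simplest -477/512
RBRRRBRRRBB: Left { -1,-15/16,-239/256,-477/512 }, Right { -119/128,-59/64,-29/32,-7/8,-3/4,-1/2,0 } => simplest -953/1024
RBRRRBRRRBBR: Left { -1,-15/16,-239/256,-477/512 }, Right { -953/1024,-119/128,-59/64,-29/32,-7/8,-3/4,-1/2,0 } => simplest -1907/2048
RBRRRBRRRBBRB: Left { -1,-15/16,-239/256,-477/512,-1907/2048 }, Right { -953/1024,-119/128,-59/64,-29/32,-7/8,-3/4,-1/2,0 } => simplest -3813/4096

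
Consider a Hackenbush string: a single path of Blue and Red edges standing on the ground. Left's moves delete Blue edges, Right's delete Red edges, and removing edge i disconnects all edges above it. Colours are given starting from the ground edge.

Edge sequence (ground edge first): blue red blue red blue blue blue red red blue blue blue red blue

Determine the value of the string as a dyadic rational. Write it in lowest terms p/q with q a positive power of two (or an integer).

Prefix values for blue red blue red blue blue blue red red blue blue blue red blue via {L|R} + simplicity:
b: Left { 0 }, Right { · } so simplest 1
br: Left { 0 }, Right { 1 } so simplest 1/2
brb: Left { 0, 1/2 }, Right { 1 } so simplest 3/4
brbr: Left { 0, 1/2 }, Right { 3/4, 1 } so simplest 5/8
brbrb: Left { 0, 1/2, 5/8 }, Right { 3/4, 1 } so simplest 11/16
brbrbb: Left { 0, 1/2, 5/8, 11/16 }, Right { 3/4, 1 } so simplest 23/32
brbrbbb: Left { 0, 1/2, 5/8, 11/16, 23/32 }, Right { 3/4, 1 } so simplest 47/64
brbrbbbr: Left { 0, 1/2, 5/8, 11/16, 23/32 }, Right { 47/64, 3/4, 1 } so simplest 93/128
brbrbbbrr: Left { 0, 1/2, 5/8, 11/16, 23/32 }, Right { 93/128, 47/64, 3/4, 1 } so simplest 185/256
brbrbbbrrb: Left { 0, 1/2, 5/8, 11/16, 23/32, 185/256 }, Right { 93/128, 47/64, 3/4, 1 } so simplest 371/512
brbrbbbrrbb: Left { 0, 1/2, 5/8, 11/16, 23/32, 185/256, 371/512 }, Right { 93/128, 47/64, 3/4, 1 } so simplest 743/1024
brbrbbbrrbbb: Left { 0, 1/2, 5/8, 11/16, 23/32, 185/256, 371/512, 743/1024 }, Right { 93/128, 47/64, 3/4, 1 } so simplest 1487/2048
brbrbbbrrbbbr: Left { 0, 1/2, 5/8, 11/16, 23/32, 185/256, 371/512, 743/1024 }, Right { 1487/2048, 93/128, 47/64, 3/4, 1 } so simplest 2973/4096
brbrbbbrrbbbrb: Left { 0, 1/2, 5/8, 11/16, 23/32, 185/256, 371/512, 743/1024, 2973/4096 }, Right { 1487/2048, 93/128, 47/64, 3/4, 1 } so simplest 5947/8192

5947/8192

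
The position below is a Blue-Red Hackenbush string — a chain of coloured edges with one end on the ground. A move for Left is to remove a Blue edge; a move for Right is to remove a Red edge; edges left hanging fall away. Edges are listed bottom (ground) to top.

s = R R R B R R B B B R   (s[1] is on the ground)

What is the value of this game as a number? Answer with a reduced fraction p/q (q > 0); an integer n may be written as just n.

1 of 10 · R · max L −∞ · min R 0 so -1
2 of 10 · RR · max L −∞ · min R -1 so -2
3 of 10 · RRR · max L −∞ · min R -2 so -3
4 of 10 · RRRB · max L -3 · min R -2 so -5/2
5 of 10 · RRRBR · max L -3 · min R -5/2 so -11/4
6 of 10 · RRRBRR · max L -3 · min R -11/4 so -23/8
7 of 10 · RRRBRRB · max L -23/8 · min R -11/4 so -45/16
8 of 10 · RRRBRRBB · max L -45/16 · min R -11/4 so -89/32
9 of 10 · RRRBRRBBB · max L -89/32 · min R -11/4 so -177/64
10 of 10 · RRRBRRBBBR · max L -89/32 · min R -177/64 so -355/128

-355/128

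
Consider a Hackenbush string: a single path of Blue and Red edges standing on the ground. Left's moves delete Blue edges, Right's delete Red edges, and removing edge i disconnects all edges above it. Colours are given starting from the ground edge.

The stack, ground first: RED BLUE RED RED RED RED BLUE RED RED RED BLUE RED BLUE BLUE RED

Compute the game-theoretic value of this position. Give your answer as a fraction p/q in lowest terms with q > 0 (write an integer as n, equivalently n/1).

-15827/16384

Recurse on prefixes of the 15-edge string RED BLUE RED RED RED RED BLUE RED RED RED BLUE RED BLUE BLUE RED:
edge 1 of 15 (RED): { ∅ | 0 } — -1
edge 2 of 15 (BLUE): { -1 | 0 } — -1/2
edge 3 of 15 (RED): { -1 | -1/2, 0 } — -3/4
edge 4 of 15 (RED): { -1 | -3/4, -1/2, 0 } — -7/8
edge 5 of 15 (RED): { -1 | -7/8, -3/4, -1/2, 0 } — -15/16
edge 6 of 15 (RED): { -1 | -15/16, -7/8, -3/4, -1/2, 0 } — -31/32
edge 7 of 15 (BLUE): { -1, -31/32 | -15/16, -7/8, -3/4, -1/2, 0 } — -61/64
edge 8 of 15 (RED): { -1, -31/32 | -61/64, -15/16, -7/8, -3/4, -1/2, 0 } — -123/128
edge 9 of 15 (RED): { -1, -31/32 | -123/128, -61/64, -15/16, -7/8, -3/4, -1/2, 0 } — -247/256
edge 10 of 15 (RED): { -1, -31/32 | -247/256, -123/128, -61/64, -15/16, -7/8, -3/4, -1/2, 0 } — -495/512
edge 11 of 15 (BLUE): { -1, -31/32, -495/512 | -247/256, -123/128, -61/64, -15/16, -7/8, -3/4, -1/2, 0 } — -989/1024
edge 12 of 15 (RED): { -1, -31/32, -495/512 | -989/1024, -247/256, -123/128, -61/64, -15/16, -7/8, -3/4, -1/2, 0 } — -1979/2048
edge 13 of 15 (BLUE): { -1, -31/32, -495/512, -1979/2048 | -989/1024, -247/256, -123/128, -61/64, -15/16, -7/8, -3/4, -1/2, 0 } — -3957/4096
edge 14 of 15 (BLUE): { -1, -31/32, -495/512, -1979/2048, -3957/4096 | -989/1024, -247/256, -123/128, -61/64, -15/16, -7/8, -3/4, -1/2, 0 } — -7913/8192
edge 15 of 15 (RED): { -1, -31/32, -495/512, -1979/2048, -3957/4096 | -7913/8192, -989/1024, -247/256, -123/128, -61/64, -15/16, -7/8, -3/4, -1/2, 0 } — -15827/16384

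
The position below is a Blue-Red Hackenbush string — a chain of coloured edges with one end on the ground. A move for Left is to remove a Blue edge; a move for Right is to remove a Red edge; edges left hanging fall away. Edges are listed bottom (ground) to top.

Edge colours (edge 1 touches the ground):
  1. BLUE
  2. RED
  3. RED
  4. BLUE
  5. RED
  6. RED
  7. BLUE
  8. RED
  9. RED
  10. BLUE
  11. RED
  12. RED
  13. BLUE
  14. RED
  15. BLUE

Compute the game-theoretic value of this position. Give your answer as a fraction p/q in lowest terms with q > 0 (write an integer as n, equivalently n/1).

1 of 15 · B · max L 0 · min R +∞ so 1
2 of 15 · BR · max L 0 · min R 1 so 1/2
3 of 15 · BRR · max L 0 · min R 1/2 so 1/4
4 of 15 · BRRB · max L 1/4 · min R 1/2 so 3/8
5 of 15 · BRRBR · max L 1/4 · min R 3/8 so 5/16
6 of 15 · BRRBRR · max L 1/4 · min R 5/16 so 9/32
7 of 15 · BRRBRRB · max L 9/32 · min R 5/16 so 19/64
8 of 15 · BRRBRRBR · max L 9/32 · min R 19/64 so 37/128
9 of 15 · BRRBRRBRR · max L 9/32 · min R 37/128 so 73/256
10 of 15 · BRRBRRBRRB · max L 73/256 · min R 37/128 so 147/512
11 of 15 · BRRBRRBRRBR · max L 73/256 · min R 147/512 so 293/1024
12 of 15 · BRRBRRBRRBRR · max L 73/256 · min R 293/1024 so 585/2048
13 of 15 · BRRBRRBRRBRRB · max L 585/2048 · min R 293/1024 so 1171/4096
14 of 15 · BRRBRRBRRBRRBR · max L 585/2048 · min R 1171/4096 so 2341/8192
15 of 15 · BRRBRRBRRBRRBRB · max L 2341/8192 · min R 1171/4096 so 4683/16384

4683/16384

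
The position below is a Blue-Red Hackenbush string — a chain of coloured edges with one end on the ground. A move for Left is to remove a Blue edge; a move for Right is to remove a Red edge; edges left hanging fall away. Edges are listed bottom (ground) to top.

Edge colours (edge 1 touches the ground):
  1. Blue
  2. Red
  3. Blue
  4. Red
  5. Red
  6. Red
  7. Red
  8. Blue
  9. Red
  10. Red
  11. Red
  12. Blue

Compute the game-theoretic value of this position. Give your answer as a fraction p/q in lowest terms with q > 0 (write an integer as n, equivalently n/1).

1059/2048

Build g(s[:k]) for k = 1..12, string s = Blue Red Blue Red Red Red Red Blue Red Red Red Blue.
g_1 [B]  L=[0]  R=[(no moves)]  -> 1
g_2 [BR]  L=[0]  R=[1]  -> 1/2
g_3 [BRB]  L=[0; 1/2]  R=[1]  -> 3/4
g_4 [BRBR]  L=[0; 1/2]  R=[3/4; 1]  -> 5/8
g_5 [BRBRR]  L=[0; 1/2]  R=[5/8; 3/4; 1]  -> 9/16
g_6 [BRBRRR]  L=[0; 1/2]  R=[9/16; 5/8; 3/4; 1]  -> 17/32
g_7 [BRBRRRR]  L=[0; 1/2]  R=[17/32; 9/16; 5/8; 3/4; 1]  -> 33/64
g_8 [BRBRRRRB]  L=[0; 1/2; 33/64]  R=[17/32; 9/16; 5/8; 3/4; 1]  -> 67/128
g_9 [BRBRRRRBR]  L=[0; 1/2; 33/64]  R=[67/128; 17/32; 9/16; 5/8; 3/4; 1]  -> 133/256
g_10 [BRBRRRRBRR]  L=[0; 1/2; 33/64]  R=[133/256; 67/128; 17/32; 9/16; 5/8; 3/4; 1]  -> 265/512
g_11 [BRBRRRRBRRR]  L=[0; 1/2; 33/64]  R=[265/512; 133/256; 67/128; 17/32; 9/16; 5/8; 3/4; 1]  -> 529/1024
g_12 [BRBRRRRBRRRB]  L=[0; 1/2; 33/64; 529/1024]  R=[265/512; 133/256; 67/128; 17/32; 9/16; 5/8; 3/4; 1]  -> 1059/2048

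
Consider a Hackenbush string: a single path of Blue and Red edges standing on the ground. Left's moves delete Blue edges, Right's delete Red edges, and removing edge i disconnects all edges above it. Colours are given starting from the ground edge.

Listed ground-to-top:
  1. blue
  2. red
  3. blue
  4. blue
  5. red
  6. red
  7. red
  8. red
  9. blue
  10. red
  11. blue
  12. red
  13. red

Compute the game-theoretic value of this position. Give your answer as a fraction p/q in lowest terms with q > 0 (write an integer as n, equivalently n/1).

3113/4096

Build value(s[:k]) for k = 1..13, string s = blue red blue blue red red red red blue red blue red red.
b: Left { 0 }, Right { (no moves) } so simplest 1
br: Left { 0 }, Right { 1 } so simplest 1/2
brb: Left { 0, 1/2 }, Right { 1 } so simplest 3/4
brbb: Left { 0, 1/2, 3/4 }, Right { 1 } so simplest 7/8
brbbr: Left { 0, 1/2, 3/4 }, Right { 7/8, 1 } so simplest 13/16
brbbrr: Left { 0, 1/2, 3/4 }, Right { 13/16, 7/8, 1 } so simplest 25/32
brbbrrr: Left { 0, 1/2, 3/4 }, Right { 25/32, 13/16, 7/8, 1 } so simplest 49/64
brbbrrrr: Left { 0, 1/2, 3/4 }, Right { 49/64, 25/32, 13/16, 7/8, 1 } so simplest 97/128
brbbrrrrb: Left { 0, 1/2, 3/4, 97/128 }, Right { 49/64, 25/32, 13/16, 7/8, 1 } so simplest 195/256
brbbrrrrbr: Left { 0, 1/2, 3/4, 97/128 }, Right { 195/256, 49/64, 25/32, 13/16, 7/8, 1 } so simplest 389/512
brbbrrrrbrb: Left { 0, 1/2, 3/4, 97/128, 389/512 }, Right { 195/256, 49/64, 25/32, 13/16, 7/8, 1 } so simplest 779/1024
brbbrrrrbrbr: Left { 0, 1/2, 3/4, 97/128, 389/512 }, Right { 779/1024, 195/256, 49/64, 25/32, 13/16, 7/8, 1 } so simplest 1557/2048
brbbrrrrbrbrr: Left { 0, 1/2, 3/4, 97/128, 389/512 }, Right { 1557/2048, 779/1024, 195/256, 49/64, 25/32, 13/16, 7/8, 1 } so simplest 3113/4096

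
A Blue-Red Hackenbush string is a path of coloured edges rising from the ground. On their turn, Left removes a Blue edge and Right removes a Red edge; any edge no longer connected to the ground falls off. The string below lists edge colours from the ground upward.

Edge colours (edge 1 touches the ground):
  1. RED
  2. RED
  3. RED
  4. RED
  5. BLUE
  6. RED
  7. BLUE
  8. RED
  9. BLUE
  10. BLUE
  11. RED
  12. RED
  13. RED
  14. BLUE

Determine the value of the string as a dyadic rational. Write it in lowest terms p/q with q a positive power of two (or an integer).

-3741/1024

R: Left { (no moves) }, Right { 0 } = simplest -1
RR: Left { (no moves) }, Right { -1, 0 } = simplest -2
RRR: Left { (no moves) }, Right { -2, -1, 0 } = simplest -3
RRRR: Left { (no moves) }, Right { -3, -2, -1, 0 } = simplest -4
RRRRB: Left { -4 }, Right { -3, -2, -1, 0 } = simplest -7/2
RRRRBR: Left { -4 }, Right { -7/2, -3, -2, -1, 0 } = simplest -15/4
RRRRBRB: Left { -4, -15/4 }, Right { -7/2, -3, -2, -1, 0 } = simplest -29/8
RRRRBRBR: Left { -4, -15/4 }, Right { -29/8, -7/2, -3, -2, -1, 0 } = simplest -59/16
RRRRBRBRB: Left { -4, -15/4, -59/16 }, Right { -29/8, -7/2, -3, -2, -1, 0 } = simplest -117/32
RRRRBRBRBB: Left { -4, -15/4, -59/16, -117/32 }, Right { -29/8, -7/2, -3, -2, -1, 0 } = simplest -233/64
RRRRBRBRBBR: Left { -4, -15/4, -59/16, -117/32 }, Right { -233/64, -29/8, -7/2, -3, -2, -1, 0 } = simplest -467/128
RRRRBRBRBBRR: Left { -4, -15/4, -59/16, -117/32 }, Right { -467/128, -233/64, -29/8, -7/2, -3, -2, -1, 0 } = simplest -935/256
RRRRBRBRBBRRR: Left { -4, -15/4, -59/16, -117/32 }, Right { -935/256, -467/128, -233/64, -29/8, -7/2, -3, -2, -1, 0 } = simplest -1871/512
RRRRBRBRBBRRRB: Left { -4, -15/4, -59/16, -117/32, -1871/512 }, Right { -935/256, -467/128, -233/64, -29/8, -7/2, -3, -2, -1, 0 } = simplest -3741/1024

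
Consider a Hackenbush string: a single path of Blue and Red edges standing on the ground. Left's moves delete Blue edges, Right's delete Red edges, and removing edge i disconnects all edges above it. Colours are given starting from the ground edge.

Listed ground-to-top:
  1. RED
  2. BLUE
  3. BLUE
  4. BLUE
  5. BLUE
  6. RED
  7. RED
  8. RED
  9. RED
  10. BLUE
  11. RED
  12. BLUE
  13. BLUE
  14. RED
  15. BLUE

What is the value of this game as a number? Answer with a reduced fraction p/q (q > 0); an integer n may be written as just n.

Build v(s[:k]) for k = 1..15, string s = RED BLUE BLUE BLUE BLUE RED RED RED RED BLUE RED BLUE BLUE RED BLUE.
v(R) = { · | 0 } gives -1
v(RB) = { -1 | 0 } gives -1/2
v(RBB) = { -1; -1/2 | 0 } gives -1/4
v(RBBB) = { -1; -1/2; -1/4 | 0 } gives -1/8
v(RBBBB) = { -1; -1/2; -1/4; -1/8 | 0 } gives -1/16
v(RBBBBR) = { -1; -1/2; -1/4; -1/8 | -1/16; 0 } gives -3/32
v(RBBBBRR) = { -1; -1/2; -1/4; -1/8 | -3/32; -1/16; 0 } gives -7/64
v(RBBBBRRR) = { -1; -1/2; -1/4; -1/8 | -7/64; -3/32; -1/16; 0 } gives -15/128
v(RBBBBRRRR) = { -1; -1/2; -1/4; -1/8 | -15/128; -7/64; -3/32; -1/16; 0 } gives -31/256
v(RBBBBRRRRB) = { -1; -1/2; -1/4; -1/8; -31/256 | -15/128; -7/64; -3/32; -1/16; 0 } gives -61/512
v(RBBBBRRRRBR) = { -1; -1/2; -1/4; -1/8; -31/256 | -61/512; -15/128; -7/64; -3/32; -1/16; 0 } gives -123/1024
v(RBBBBRRRRBRB) = { -1; -1/2; -1/4; -1/8; -31/256; -123/1024 | -61/512; -15/128; -7/64; -3/32; -1/16; 0 } gives -245/2048
v(RBBBBRRRRBRBB) = { -1; -1/2; -1/4; -1/8; -31/256; -123/1024; -245/2048 | -61/512; -15/128; -7/64; -3/32; -1/16; 0 } gives -489/4096
v(RBBBBRRRRBRBBR) = { -1; -1/2; -1/4; -1/8; -31/256; -123/1024; -245/2048 | -489/4096; -61/512; -15/128; -7/64; -3/32; -1/16; 0 } gives -979/8192
v(RBBBBRRRRBRBBRB) = { -1; -1/2; -1/4; -1/8; -31/256; -123/1024; -245/2048; -979/8192 | -489/4096; -61/512; -15/128; -7/64; -3/32; -1/16; 0 } gives -1957/16384

-1957/16384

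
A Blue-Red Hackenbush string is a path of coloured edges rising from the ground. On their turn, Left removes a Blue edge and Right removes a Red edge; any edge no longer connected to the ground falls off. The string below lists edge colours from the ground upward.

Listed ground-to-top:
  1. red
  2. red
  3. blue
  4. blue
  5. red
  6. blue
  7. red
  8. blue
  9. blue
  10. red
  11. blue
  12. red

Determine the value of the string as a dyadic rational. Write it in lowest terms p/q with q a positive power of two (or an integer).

v_1 [r]  L=[]  R=[0]  = -1
v_2 [rr]  L=[]  R=[-1; 0]  = -2
v_3 [rrb]  L=[-2]  R=[-1; 0]  = -3/2
v_4 [rrbb]  L=[-2; -3/2]  R=[-1; 0]  = -5/4
v_5 [rrbbr]  L=[-2; -3/2]  R=[-5/4; -1; 0]  = -11/8
v_6 [rrbbrb]  L=[-2; -3/2; -11/8]  R=[-5/4; -1; 0]  = -21/16
v_7 [rrbbrbr]  L=[-2; -3/2; -11/8]  R=[-21/16; -5/4; -1; 0]  = -43/32
v_8 [rrbbrbrb]  L=[-2; -3/2; -11/8; -43/32]  R=[-21/16; -5/4; -1; 0]  = -85/64
v_9 [rrbbrbrbb]  L=[-2; -3/2; -11/8; -43/32; -85/64]  R=[-21/16; -5/4; -1; 0]  = -169/128
v_10 [rrbbrbrbbr]  L=[-2; -3/2; -11/8; -43/32; -85/64]  R=[-169/128; -21/16; -5/4; -1; 0]  = -339/256
v_11 [rrbbrbrbbrb]  L=[-2; -3/2; -11/8; -43/32; -85/64; -339/256]  R=[-169/128; -21/16; -5/4; -1; 0]  = -677/512
v_12 [rrbbrbrbbrbr]  L=[-2; -3/2; -11/8; -43/32; -85/64; -339/256]  R=[-677/512; -169/128; -21/16; -5/4; -1; 0]  = -1355/1024

-1355/1024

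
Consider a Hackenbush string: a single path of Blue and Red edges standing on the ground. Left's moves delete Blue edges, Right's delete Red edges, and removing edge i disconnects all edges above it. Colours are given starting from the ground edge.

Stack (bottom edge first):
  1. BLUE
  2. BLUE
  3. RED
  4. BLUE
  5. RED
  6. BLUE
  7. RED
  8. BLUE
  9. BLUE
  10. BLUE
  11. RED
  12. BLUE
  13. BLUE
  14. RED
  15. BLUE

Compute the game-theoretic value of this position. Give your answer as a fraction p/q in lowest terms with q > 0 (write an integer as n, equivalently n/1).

Recurse on prefixes of the 15-edge string BLUE BLUE RED BLUE RED BLUE RED BLUE BLUE BLUE RED BLUE BLUE RED BLUE:
B: Left { 0 }, Right { · } → simplest 1
BB: Left { 0; 1 }, Right { · } → simplest 2
BBR: Left { 0; 1 }, Right { 2 } → simplest 3/2
BBRB: Left { 0; 1; 3/2 }, Right { 2 } → simplest 7/4
BBRBR: Left { 0; 1; 3/2 }, Right { 7/4; 2 } → simplest 13/8
BBRBRB: Left { 0; 1; 3/2; 13/8 }, Right { 7/4; 2 } → simplest 27/16
BBRBRBR: Left { 0; 1; 3/2; 13/8 }, Right { 27/16; 7/4; 2 } → simplest 53/32
BBRBRBRB: Left { 0; 1; 3/2; 13/8; 53/32 }, Right { 27/16; 7/4; 2 } → simplest 107/64
BBRBRBRBB: Left { 0; 1; 3/2; 13/8; 53/32; 107/64 }, Right { 27/16; 7/4; 2 } → simplest 215/128
BBRBRBRBBB: Left { 0; 1; 3/2; 13/8; 53/32; 107/64; 215/128 }, Right { 27/16; 7/4; 2 } → simplest 431/256
BBRBRBRBBBR: Left { 0; 1; 3/2; 13/8; 53/32; 107/64; 215/128 }, Right { 431/256; 27/16; 7/4; 2 } → simplest 861/512
BBRBRBRBBBRB: Left { 0; 1; 3/2; 13/8; 53/32; 107/64; 215/128; 861/512 }, Right { 431/256; 27/16; 7/4; 2 } → simplest 1723/1024
BBRBRBRBBBRBB: Left { 0; 1; 3/2; 13/8; 53/32; 107/64; 215/128; 861/512; 1723/1024 }, Right { 431/256; 27/16; 7/4; 2 } → simplest 3447/2048
BBRBRBRBBBRBBR: Left { 0; 1; 3/2; 13/8; 53/32; 107/64; 215/128; 861/512; 1723/1024 }, Right { 3447/2048; 431/256; 27/16; 7/4; 2 } → simplest 6893/4096
BBRBRBRBBBRBBRB: Left { 0; 1; 3/2; 13/8; 53/32; 107/64; 215/128; 861/512; 1723/1024; 6893/4096 }, Right { 3447/2048; 431/256; 27/16; 7/4; 2 } → simplest 13787/8192

13787/8192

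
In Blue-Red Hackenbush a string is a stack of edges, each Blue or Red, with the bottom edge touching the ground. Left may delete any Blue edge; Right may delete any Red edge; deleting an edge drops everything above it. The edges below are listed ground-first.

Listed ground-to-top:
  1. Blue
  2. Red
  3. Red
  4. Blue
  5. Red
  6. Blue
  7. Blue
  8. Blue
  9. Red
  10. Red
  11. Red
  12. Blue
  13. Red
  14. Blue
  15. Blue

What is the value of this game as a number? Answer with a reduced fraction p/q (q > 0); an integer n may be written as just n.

step 1: add Blue to get B; options L={ 0 } R={ ∅ } → 1
step 2: add Red to get BR; options L={ 0 } R={ 1 } → 1/2
step 3: add Red to get BRR; options L={ 0 } R={ 1/2, 1 } → 1/4
step 4: add Blue to get BRRB; options L={ 0, 1/4 } R={ 1/2, 1 } → 3/8
step 5: add Red to get BRRBR; options L={ 0, 1/4 } R={ 3/8, 1/2, 1 } → 5/16
step 6: add Blue to get BRRBRB; options L={ 0, 1/4, 5/16 } R={ 3/8, 1/2, 1 } → 11/32
step 7: add Blue to get BRRBRBB; options L={ 0, 1/4, 5/16, 11/32 } R={ 3/8, 1/2, 1 } → 23/64
step 8: add Blue to get BRRBRBBB; options L={ 0, 1/4, 5/16, 11/32, 23/64 } R={ 3/8, 1/2, 1 } → 47/128
step 9: add Red to get BRRBRBBBR; options L={ 0, 1/4, 5/16, 11/32, 23/64 } R={ 47/128, 3/8, 1/2, 1 } → 93/256
step 10: add Red to get BRRBRBBBRR; options L={ 0, 1/4, 5/16, 11/32, 23/64 } R={ 93/256, 47/128, 3/8, 1/2, 1 } → 185/512
step 11: add Red to get BRRBRBBBRRR; options L={ 0, 1/4, 5/16, 11/32, 23/64 } R={ 185/512, 93/256, 47/128, 3/8, 1/2, 1 } → 369/1024
step 12: add Blue to get BRRBRBBBRRRB; options L={ 0, 1/4, 5/16, 11/32, 23/64, 369/1024 } R={ 185/512, 93/256, 47/128, 3/8, 1/2, 1 } → 739/2048
step 13: add Red to get BRRBRBBBRRRBR; options L={ 0, 1/4, 5/16, 11/32, 23/64, 369/1024 } R={ 739/2048, 185/512, 93/256, 47/128, 3/8, 1/2, 1 } → 1477/4096
step 14: add Blue to get BRRBRBBBRRRBRB; options L={ 0, 1/4, 5/16, 11/32, 23/64, 369/1024, 1477/4096 } R={ 739/2048, 185/512, 93/256, 47/128, 3/8, 1/2, 1 } → 2955/8192
step 15: add Blue to get BRRBRBBBRRRBRBB; options L={ 0, 1/4, 5/16, 11/32, 23/64, 369/1024, 1477/4096, 2955/8192 } R={ 739/2048, 185/512, 93/256, 47/128, 3/8, 1/2, 1 } → 5911/16384

5911/16384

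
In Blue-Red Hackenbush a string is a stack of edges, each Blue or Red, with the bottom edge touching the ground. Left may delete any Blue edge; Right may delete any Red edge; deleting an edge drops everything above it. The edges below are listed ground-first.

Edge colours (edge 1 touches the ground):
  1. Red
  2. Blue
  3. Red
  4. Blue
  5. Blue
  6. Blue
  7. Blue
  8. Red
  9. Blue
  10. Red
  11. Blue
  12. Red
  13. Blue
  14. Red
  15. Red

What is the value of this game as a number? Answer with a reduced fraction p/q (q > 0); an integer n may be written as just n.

-8535/16384

R: Left { — }, Right { 0 } so simplest -1
RB: Left { -1 }, Right { 0 } so simplest -1/2
RBR: Left { -1 }, Right { -1/2 0 } so simplest -3/4
RBRB: Left { -1 -3/4 }, Right { -1/2 0 } so simplest -5/8
RBRBB: Left { -1 -3/4 -5/8 }, Right { -1/2 0 } so simplest -9/16
RBRBBB: Left { -1 -3/4 -5/8 -9/16 }, Right { -1/2 0 } so simplest -17/32
RBRBBBB: Left { -1 -3/4 -5/8 -9/16 -17/32 }, Right { -1/2 0 } so simplest -33/64
RBRBBBBR: Left { -1 -3/4 -5/8 -9/16 -17/32 }, Right { -33/64 -1/2 0 } so simplest -67/128
RBRBBBBRB: Left { -1 -3/4 -5/8 -9/16 -17/32 -67/128 }, Right { -33/64 -1/2 0 } so simplest -133/256
RBRBBBBRBR: Left { -1 -3/4 -5/8 -9/16 -17/32 -67/128 }, Right { -133/256 -33/64 -1/2 0 } so simplest -267/512
RBRBBBBRBRB: Left { -1 -3/4 -5/8 -9/16 -17/32 -67/128 -267/512 }, Right { -133/256 -33/64 -1/2 0 } so simplest -533/1024
RBRBBBBRBRBR: Left { -1 -3/4 -5/8 -9/16 -17/32 -67/128 -267/512 }, Right { -533/1024 -133/256 -33/64 -1/2 0 } so simplest -1067/2048
RBRBBBBRBRBRB: Left { -1 -3/4 -5/8 -9/16 -17/32 -67/128 -267/512 -1067/2048 }, Right { -533/1024 -133/256 -33/64 -1/2 0 } so simplest -2133/4096
RBRBBBBRBRBRBR: Left { -1 -3/4 -5/8 -9/16 -17/32 -67/128 -267/512 -1067/2048 }, Right { -2133/4096 -533/1024 -133/256 -33/64 -1/2 0 } so simplest -4267/8192
RBRBBBBRBRBRBRR: Left { -1 -3/4 -5/8 -9/16 -17/32 -67/128 -267/512 -1067/2048 }, Right { -4267/8192 -2133/4096 -533/1024 -133/256 -33/64 -1/2 0 } so simplest -8535/16384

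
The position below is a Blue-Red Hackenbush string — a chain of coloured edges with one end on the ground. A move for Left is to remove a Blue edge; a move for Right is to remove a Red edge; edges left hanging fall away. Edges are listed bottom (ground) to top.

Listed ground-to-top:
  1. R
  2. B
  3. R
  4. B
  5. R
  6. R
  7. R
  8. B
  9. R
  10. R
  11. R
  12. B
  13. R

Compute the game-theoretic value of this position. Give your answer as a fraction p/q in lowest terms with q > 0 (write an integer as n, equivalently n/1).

1 of 13 · R · max L −∞ · min R 0 => -1
2 of 13 · RB · max L -1 · min R 0 => -1/2
3 of 13 · RBR · max L -1 · min R -1/2 => -3/4
4 of 13 · RBRB · max L -3/4 · min R -1/2 => -5/8
5 of 13 · RBRBR · max L -3/4 · min R -5/8 => -11/16
6 of 13 · RBRBRR · max L -3/4 · min R -11/16 => -23/32
7 of 13 · RBRBRRR · max L -3/4 · min R -23/32 => -47/64
8 of 13 · RBRBRRRB · max L -47/64 · min R -23/32 => -93/128
9 of 13 · RBRBRRRBR · max L -47/64 · min R -93/128 => -187/256
10 of 13 · RBRBRRRBRR · max L -47/64 · min R -187/256 => -375/512
11 of 13 · RBRBRRRBRRR · max L -47/64 · min R -375/512 => -751/1024
12 of 13 · RBRBRRRBRRRB · max L -751/1024 · min R -375/512 => -1501/2048
13 of 13 · RBRBRRRBRRRBR · max L -751/1024 · min R -1501/2048 => -3003/4096

-3003/4096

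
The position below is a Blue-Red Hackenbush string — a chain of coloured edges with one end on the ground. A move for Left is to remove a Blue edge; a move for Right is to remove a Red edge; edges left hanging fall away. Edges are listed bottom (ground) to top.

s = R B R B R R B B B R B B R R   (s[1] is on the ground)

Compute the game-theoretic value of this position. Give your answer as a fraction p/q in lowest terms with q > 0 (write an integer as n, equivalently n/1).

Recurse on prefixes of the 14-edge string R B R B R R B B B R B B R R:
v_1 [R]  L=[]  R=[0]  → -1
v_2 [RB]  L=[-1]  R=[0]  → -1/2
v_3 [RBR]  L=[-1]  R=[-1/2,0]  → -3/4
v_4 [RBRB]  L=[-1,-3/4]  R=[-1/2,0]  → -5/8
v_5 [RBRBR]  L=[-1,-3/4]  R=[-5/8,-1/2,0]  → -11/16
v_6 [RBRBRR]  L=[-1,-3/4]  R=[-11/16,-5/8,-1/2,0]  → -23/32
v_7 [RBRBRRB]  L=[-1,-3/4,-23/32]  R=[-11/16,-5/8,-1/2,0]  → -45/64
v_8 [RBRBRRBB]  L=[-1,-3/4,-23/32,-45/64]  R=[-11/16,-5/8,-1/2,0]  → -89/128
v_9 [RBRBRRBBB]  L=[-1,-3/4,-23/32,-45/64,-89/128]  R=[-11/16,-5/8,-1/2,0]  → -177/256
v_10 [RBRBRRBBBR]  L=[-1,-3/4,-23/32,-45/64,-89/128]  R=[-177/256,-11/16,-5/8,-1/2,0]  → -355/512
v_11 [RBRBRRBBBRB]  L=[-1,-3/4,-23/32,-45/64,-89/128,-355/512]  R=[-177/256,-11/16,-5/8,-1/2,0]  → -709/1024
v_12 [RBRBRRBBBRBB]  L=[-1,-3/4,-23/32,-45/64,-89/128,-355/512,-709/1024]  R=[-177/256,-11/16,-5/8,-1/2,0]  → -1417/2048
v_13 [RBRBRRBBBRBBR]  L=[-1,-3/4,-23/32,-45/64,-89/128,-355/512,-709/1024]  R=[-1417/2048,-177/256,-11/16,-5/8,-1/2,0]  → -2835/4096
v_14 [RBRBRRBBBRBBRR]  L=[-1,-3/4,-23/32,-45/64,-89/128,-355/512,-709/1024]  R=[-2835/4096,-1417/2048,-177/256,-11/16,-5/8,-1/2,0]  → -5671/8192

-5671/8192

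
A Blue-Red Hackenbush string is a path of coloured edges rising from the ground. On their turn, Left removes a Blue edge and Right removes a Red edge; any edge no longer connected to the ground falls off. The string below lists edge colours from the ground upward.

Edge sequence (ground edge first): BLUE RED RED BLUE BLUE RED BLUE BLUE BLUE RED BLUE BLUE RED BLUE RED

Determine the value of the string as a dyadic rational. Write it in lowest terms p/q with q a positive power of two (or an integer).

7093/16384

B: Left { 0 }, Right { — } -> simplest 1
BR: Left { 0 }, Right { 1 } -> simplest 1/2
BRR: Left { 0 }, Right { 1/2 1 } -> simplest 1/4
BRRB: Left { 0 1/4 }, Right { 1/2 1 } -> simplest 3/8
BRRBB: Left { 0 1/4 3/8 }, Right { 1/2 1 } -> simplest 7/16
BRRBBR: Left { 0 1/4 3/8 }, Right { 7/16 1/2 1 } -> simplest 13/32
BRRBBRB: Left { 0 1/4 3/8 13/32 }, Right { 7/16 1/2 1 } -> simplest 27/64
BRRBBRBB: Left { 0 1/4 3/8 13/32 27/64 }, Right { 7/16 1/2 1 } -> simplest 55/128
BRRBBRBBB: Left { 0 1/4 3/8 13/32 27/64 55/128 }, Right { 7/16 1/2 1 } -> simplest 111/256
BRRBBRBBBR: Left { 0 1/4 3/8 13/32 27/64 55/128 }, Right { 111/256 7/16 1/2 1 } -> simplest 221/512
BRRBBRBBBRB: Left { 0 1/4 3/8 13/32 27/64 55/128 221/512 }, Right { 111/256 7/16 1/2 1 } -> simplest 443/1024
BRRBBRBBBRBB: Left { 0 1/4 3/8 13/32 27/64 55/128 221/512 443/1024 }, Right { 111/256 7/16 1/2 1 } -> simplest 887/2048
BRRBBRBBBRBBR: Left { 0 1/4 3/8 13/32 27/64 55/128 221/512 443/1024 }, Right { 887/2048 111/256 7/16 1/2 1 } -> simplest 1773/4096
BRRBBRBBBRBBRB: Left { 0 1/4 3/8 13/32 27/64 55/128 221/512 443/1024 1773/4096 }, Right { 887/2048 111/256 7/16 1/2 1 } -> simplest 3547/8192
BRRBBRBBBRBBRBR: Left { 0 1/4 3/8 13/32 27/64 55/128 221/512 443/1024 1773/4096 }, Right { 3547/8192 887/2048 111/256 7/16 1/2 1 } -> simplest 7093/16384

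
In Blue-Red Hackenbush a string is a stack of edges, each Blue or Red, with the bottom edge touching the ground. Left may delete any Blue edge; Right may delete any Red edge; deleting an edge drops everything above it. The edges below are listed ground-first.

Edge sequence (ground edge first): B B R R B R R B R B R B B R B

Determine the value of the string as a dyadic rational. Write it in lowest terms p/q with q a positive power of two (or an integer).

10587/8192

edge 1 of 15 (B): { 0 | · } -> 1
edge 2 of 15 (B): { 0,1 | · } -> 2
edge 3 of 15 (R): { 0,1 | 2 } -> 3/2
edge 4 of 15 (R): { 0,1 | 3/2,2 } -> 5/4
edge 5 of 15 (B): { 0,1,5/4 | 3/2,2 } -> 11/8
edge 6 of 15 (R): { 0,1,5/4 | 11/8,3/2,2 } -> 21/16
edge 7 of 15 (R): { 0,1,5/4 | 21/16,11/8,3/2,2 } -> 41/32
edge 8 of 15 (B): { 0,1,5/4,41/32 | 21/16,11/8,3/2,2 } -> 83/64
edge 9 of 15 (R): { 0,1,5/4,41/32 | 83/64,21/16,11/8,3/2,2 } -> 165/128
edge 10 of 15 (B): { 0,1,5/4,41/32,165/128 | 83/64,21/16,11/8,3/2,2 } -> 331/256
edge 11 of 15 (R): { 0,1,5/4,41/32,165/128 | 331/256,83/64,21/16,11/8,3/2,2 } -> 661/512
edge 12 of 15 (B): { 0,1,5/4,41/32,165/128,661/512 | 331/256,83/64,21/16,11/8,3/2,2 } -> 1323/1024
edge 13 of 15 (B): { 0,1,5/4,41/32,165/128,661/512,1323/1024 | 331/256,83/64,21/16,11/8,3/2,2 } -> 2647/2048
edge 14 of 15 (R): { 0,1,5/4,41/32,165/128,661/512,1323/1024 | 2647/2048,331/256,83/64,21/16,11/8,3/2,2 } -> 5293/4096
edge 15 of 15 (B): { 0,1,5/4,41/32,165/128,661/512,1323/1024,5293/4096 | 2647/2048,331/256,83/64,21/16,11/8,3/2,2 } -> 10587/8192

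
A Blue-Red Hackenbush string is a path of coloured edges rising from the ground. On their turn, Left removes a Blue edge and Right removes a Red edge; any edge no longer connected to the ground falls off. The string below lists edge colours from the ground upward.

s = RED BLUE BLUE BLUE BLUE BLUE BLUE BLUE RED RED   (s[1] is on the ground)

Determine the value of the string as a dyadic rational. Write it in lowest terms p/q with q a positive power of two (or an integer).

Prefix values for RED BLUE BLUE BLUE BLUE BLUE BLUE BLUE RED RED via {L|R} + simplicity:
R: Left { none }, Right { 0 } ⇒ simplest -1
RB: Left { -1 }, Right { 0 } ⇒ simplest -1/2
RBB: Left { -1,-1/2 }, Right { 0 } ⇒ simplest -1/4
RBBB: Left { -1,-1/2,-1/4 }, Right { 0 } ⇒ simplest -1/8
RBBBB: Left { -1,-1/2,-1/4,-1/8 }, Right { 0 } ⇒ simplest -1/16
RBBBBB: Left { -1,-1/2,-1/4,-1/8,-1/16 }, Right { 0 } ⇒ simplest -1/32
RBBBBBB: Left { -1,-1/2,-1/4,-1/8,-1/16,-1/32 }, Right { 0 } ⇒ simplest -1/64
RBBBBBBB: Left { -1,-1/2,-1/4,-1/8,-1/16,-1/32,-1/64 }, Right { 0 } ⇒ simplest -1/128
RBBBBBBBR: Left { -1,-1/2,-1/4,-1/8,-1/16,-1/32,-1/64 }, Right { -1/128,0 } ⇒ simplest -3/256
RBBBBBBBRR: Left { -1,-1/2,-1/4,-1/8,-1/16,-1/32,-1/64 }, Right { -3/256,-1/128,0 } ⇒ simplest -7/512

-7/512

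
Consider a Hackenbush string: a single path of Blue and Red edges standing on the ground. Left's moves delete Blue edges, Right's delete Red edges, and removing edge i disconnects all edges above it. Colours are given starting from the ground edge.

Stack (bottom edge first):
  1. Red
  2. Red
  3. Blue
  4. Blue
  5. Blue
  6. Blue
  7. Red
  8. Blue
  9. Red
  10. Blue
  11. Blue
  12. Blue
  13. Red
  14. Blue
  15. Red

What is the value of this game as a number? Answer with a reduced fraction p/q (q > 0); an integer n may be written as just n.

-8843/8192

1 of 15 · R · max L −∞ · min R 0 ⇒ -1
2 of 15 · RR · max L −∞ · min R -1 ⇒ -2
3 of 15 · RRB · max L -2 · min R -1 ⇒ -3/2
4 of 15 · RRBB · max L -3/2 · min R -1 ⇒ -5/4
5 of 15 · RRBBB · max L -5/4 · min R -1 ⇒ -9/8
6 of 15 · RRBBBB · max L -9/8 · min R -1 ⇒ -17/16
7 of 15 · RRBBBBR · max L -9/8 · min R -17/16 ⇒ -35/32
8 of 15 · RRBBBBRB · max L -35/32 · min R -17/16 ⇒ -69/64
9 of 15 · RRBBBBRBR · max L -35/32 · min R -69/64 ⇒ -139/128
10 of 15 · RRBBBBRBRB · max L -139/128 · min R -69/64 ⇒ -277/256
11 of 15 · RRBBBBRBRBB · max L -277/256 · min R -69/64 ⇒ -553/512
12 of 15 · RRBBBBRBRBBB · max L -553/512 · min R -69/64 ⇒ -1105/1024
13 of 15 · RRBBBBRBRBBBR · max L -553/512 · min R -1105/1024 ⇒ -2211/2048
14 of 15 · RRBBBBRBRBBBRB · max L -2211/2048 · min R -1105/1024 ⇒ -4421/4096
15 of 15 · RRBBBBRBRBBBRBR · max L -2211/2048 · min R -4421/4096 ⇒ -8843/8192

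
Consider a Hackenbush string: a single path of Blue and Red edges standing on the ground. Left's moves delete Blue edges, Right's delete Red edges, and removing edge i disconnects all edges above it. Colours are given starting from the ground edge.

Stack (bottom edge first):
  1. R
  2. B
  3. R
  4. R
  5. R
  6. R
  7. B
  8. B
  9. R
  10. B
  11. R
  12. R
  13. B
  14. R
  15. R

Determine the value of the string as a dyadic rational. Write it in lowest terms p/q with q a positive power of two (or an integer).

Prefix values for R B R R R R B B R B R R B R R via {L|R} + simplicity:
v(R) = {  | 0 } ⇒ -1
v(RB) = { -1 | 0 } ⇒ -1/2
v(RBR) = { -1 | -1/2; 0 } ⇒ -3/4
v(RBRR) = { -1 | -3/4; -1/2; 0 } ⇒ -7/8
v(RBRRR) = { -1 | -7/8; -3/4; -1/2; 0 } ⇒ -15/16
v(RBRRRR) = { -1 | -15/16; -7/8; -3/4; -1/2; 0 } ⇒ -31/32
v(RBRRRRB) = { -1; -31/32 | -15/16; -7/8; -3/4; -1/2; 0 } ⇒ -61/64
v(RBRRRRBB) = { -1; -31/32; -61/64 | -15/16; -7/8; -3/4; -1/2; 0 } ⇒ -121/128
v(RBRRRRBBR) = { -1; -31/32; -61/64 | -121/128; -15/16; -7/8; -3/4; -1/2; 0 } ⇒ -243/256
v(RBRRRRBBRB) = { -1; -31/32; -61/64; -243/256 | -121/128; -15/16; -7/8; -3/4; -1/2; 0 } ⇒ -485/512
v(RBRRRRBBRBR) = { -1; -31/32; -61/64; -243/256 | -485/512; -121/128; -15/16; -7/8; -3/4; -1/2; 0 } ⇒ -971/1024
v(RBRRRRBBRBRR) = { -1; -31/32; -61/64; -243/256 | -971/1024; -485/512; -121/128; -15/16; -7/8; -3/4; -1/2; 0 } ⇒ -1943/2048
v(RBRRRRBBRBRRB) = { -1; -31/32; -61/64; -243/256; -1943/2048 | -971/1024; -485/512; -121/128; -15/16; -7/8; -3/4; -1/2; 0 } ⇒ -3885/4096
v(RBRRRRBBRBRRBR) = { -1; -31/32; -61/64; -243/256; -1943/2048 | -3885/4096; -971/1024; -485/512; -121/128; -15/16; -7/8; -3/4; -1/2; 0 } ⇒ -7771/8192
v(RBRRRRBBRBRRBRR) = { -1; -31/32; -61/64; -243/256; -1943/2048 | -7771/8192; -3885/4096; -971/1024; -485/512; -121/128; -15/16; -7/8; -3/4; -1/2; 0 } ⇒ -15543/16384

-15543/16384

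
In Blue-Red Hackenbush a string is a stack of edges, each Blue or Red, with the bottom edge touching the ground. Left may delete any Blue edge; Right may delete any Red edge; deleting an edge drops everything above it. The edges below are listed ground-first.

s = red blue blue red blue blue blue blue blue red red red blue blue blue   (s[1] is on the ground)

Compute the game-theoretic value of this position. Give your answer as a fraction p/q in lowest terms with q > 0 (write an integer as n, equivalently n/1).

-4209/16384

1 of 15 · r · max L −∞ · min R 0 = -1
2 of 15 · rb · max L -1 · min R 0 = -1/2
3 of 15 · rbb · max L -1/2 · min R 0 = -1/4
4 of 15 · rbbr · max L -1/2 · min R -1/4 = -3/8
5 of 15 · rbbrb · max L -3/8 · min R -1/4 = -5/16
6 of 15 · rbbrbb · max L -5/16 · min R -1/4 = -9/32
7 of 15 · rbbrbbb · max L -9/32 · min R -1/4 = -17/64
8 of 15 · rbbrbbbb · max L -17/64 · min R -1/4 = -33/128
9 of 15 · rbbrbbbbb · max L -33/128 · min R -1/4 = -65/256
10 of 15 · rbbrbbbbbr · max L -33/128 · min R -65/256 = -131/512
11 of 15 · rbbrbbbbbrr · max L -33/128 · min R -131/512 = -263/1024
12 of 15 · rbbrbbbbbrrr · max L -33/128 · min R -263/1024 = -527/2048
13 of 15 · rbbrbbbbbrrrb · max L -527/2048 · min R -263/1024 = -1053/4096
14 of 15 · rbbrbbbbbrrrbb · max L -1053/4096 · min R -263/1024 = -2105/8192
15 of 15 · rbbrbbbbbrrrbbb · max L -2105/8192 · min R -263/1024 = -4209/16384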